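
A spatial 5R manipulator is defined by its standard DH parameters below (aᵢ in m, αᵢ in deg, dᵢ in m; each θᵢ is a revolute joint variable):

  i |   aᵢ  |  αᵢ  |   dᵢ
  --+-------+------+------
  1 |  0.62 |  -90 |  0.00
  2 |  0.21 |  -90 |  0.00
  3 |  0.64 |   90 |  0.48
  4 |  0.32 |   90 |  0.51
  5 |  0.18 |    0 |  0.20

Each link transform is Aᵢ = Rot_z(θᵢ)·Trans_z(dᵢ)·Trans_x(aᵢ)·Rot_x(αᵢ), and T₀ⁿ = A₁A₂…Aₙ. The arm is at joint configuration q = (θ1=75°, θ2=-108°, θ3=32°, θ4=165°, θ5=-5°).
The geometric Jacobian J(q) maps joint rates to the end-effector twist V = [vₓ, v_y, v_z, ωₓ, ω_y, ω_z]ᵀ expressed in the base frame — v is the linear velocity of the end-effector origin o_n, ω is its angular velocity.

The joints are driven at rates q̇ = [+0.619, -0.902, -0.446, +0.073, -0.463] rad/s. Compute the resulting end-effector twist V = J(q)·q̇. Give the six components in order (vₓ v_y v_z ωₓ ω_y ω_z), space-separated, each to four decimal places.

-1.0809 -0.6866 0.3111 0.5353 -1.0028 0.2831

o_n = [0.0083, 1.2219, 0.8657]
J₁: ẑ×o_n = [-1.2219, 0.0083, 0.0000], ω = ẑ
J2: z=[-0.9659, 0.2588, 0.0000] o=[0.1605, 0.5989, 0.0000] → [0.2241, 0.8362, -0.5624, -0.9659, 0.2588, 0.0000]
J3: z=[0.2462, 0.9187, 0.3090] o=[0.1437, 0.5362, 0.1997] → [0.4000, -0.2058, 0.2931, 0.2462, 0.9187, 0.3090]
J4: z=[-0.8615, 0.0613, 0.5040] o=[0.5460, 0.7274, 0.8642] → [-0.2491, -0.2697, -0.3931, -0.8615, 0.0613, 0.5040]
J5: z=[0.3527, 0.7863, 0.5072] o=[-0.0102, 0.9554, 0.8976] → [-0.1602, 0.0206, 0.0794, 0.3527, 0.7863, 0.5072]
V = J·q̇ = [-1.0809, -0.6866, 0.3111, 0.5353, -1.0028, 0.2831]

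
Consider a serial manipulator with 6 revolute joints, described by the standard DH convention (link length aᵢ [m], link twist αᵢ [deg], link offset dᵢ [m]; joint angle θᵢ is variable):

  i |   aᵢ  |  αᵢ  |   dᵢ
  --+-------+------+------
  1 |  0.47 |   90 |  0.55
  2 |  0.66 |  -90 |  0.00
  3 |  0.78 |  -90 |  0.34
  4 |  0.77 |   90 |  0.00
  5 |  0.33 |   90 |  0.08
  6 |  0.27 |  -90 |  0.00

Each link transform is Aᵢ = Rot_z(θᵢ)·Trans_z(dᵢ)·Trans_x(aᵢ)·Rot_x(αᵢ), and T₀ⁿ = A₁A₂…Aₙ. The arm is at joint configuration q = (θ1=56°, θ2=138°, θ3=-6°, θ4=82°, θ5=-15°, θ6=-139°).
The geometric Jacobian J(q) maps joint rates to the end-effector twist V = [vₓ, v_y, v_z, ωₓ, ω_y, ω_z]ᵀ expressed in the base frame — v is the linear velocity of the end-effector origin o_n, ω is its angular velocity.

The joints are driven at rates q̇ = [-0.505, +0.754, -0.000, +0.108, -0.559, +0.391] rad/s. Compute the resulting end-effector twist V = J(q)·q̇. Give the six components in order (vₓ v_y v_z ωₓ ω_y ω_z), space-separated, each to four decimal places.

-0.5677 -0.7442 -0.6094 1.0362 -0.1857 -0.9183

o_n = [-0.0387, -0.2665, 1.9408]
J₁: ẑ×o_n = [0.2665, -0.0387, 0.0000], ω = ẑ
J2: z=[0.8290, -0.5592, 0.0000] o=[0.2628, 0.3896, 0.5500] → [-0.7777, -1.1530, -0.7125, 0.8290, -0.5592, 0.0000]
J3: z=[-0.3742, -0.5547, -0.7431] o=[-0.0114, -0.0170, 0.9916] → [-0.7119, 0.3754, 0.0783, -0.3742, -0.5547, -0.7431]
J4: z=[-0.8679, 0.4917, 0.0699] o=[-0.3934, -0.7291, 1.2580] → [0.3034, 0.6174, -0.5760, -0.8679, 0.4917, 0.0699]
J5: z=[-0.3755, -0.7418, 0.5556] o=[-0.1431, -0.3780, 1.8960] → [-0.0952, 0.0749, 0.0356, -0.3755, -0.7418, 0.5556]
J6: z=[0.7542, -0.5930, -0.2820] o=[0.0046, -0.3341, 2.1986] → [0.1719, 0.2066, 0.0253, 0.7542, -0.5930, -0.2820]
V = J·q̇ = [-0.5677, -0.7442, -0.6094, 1.0362, -0.1857, -0.9183]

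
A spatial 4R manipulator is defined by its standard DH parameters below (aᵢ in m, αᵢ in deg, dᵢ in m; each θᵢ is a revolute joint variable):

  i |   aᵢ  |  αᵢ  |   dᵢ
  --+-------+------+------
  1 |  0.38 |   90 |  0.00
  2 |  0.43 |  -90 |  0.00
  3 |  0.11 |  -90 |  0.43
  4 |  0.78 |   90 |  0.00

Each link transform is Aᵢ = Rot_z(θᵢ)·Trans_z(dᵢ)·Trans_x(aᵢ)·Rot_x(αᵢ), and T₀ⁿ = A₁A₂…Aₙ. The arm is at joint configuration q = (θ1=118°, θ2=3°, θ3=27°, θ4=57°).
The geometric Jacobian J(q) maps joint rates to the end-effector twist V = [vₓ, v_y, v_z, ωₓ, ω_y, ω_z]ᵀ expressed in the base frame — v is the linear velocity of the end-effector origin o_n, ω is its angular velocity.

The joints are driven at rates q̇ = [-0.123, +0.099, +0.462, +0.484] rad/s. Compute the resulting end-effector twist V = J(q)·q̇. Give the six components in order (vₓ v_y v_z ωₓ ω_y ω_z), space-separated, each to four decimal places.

0.2310 -0.2573 -0.1352 -0.1790 -0.3711 0.3269

o_n = [-0.8233, 1.0312, -0.1764]
J₁: ẑ×o_n = [-1.0312, -0.8233, 0.0000], ω = ẑ
J2: z=[0.8829, 0.4695, 0.0000] o=[-0.1784, 0.3355, 0.0000] → [-0.0828, 0.1558, 0.9170, 0.8829, 0.4695, 0.0000]
J3: z=[0.0246, -0.0462, 0.9986] o=[-0.3800, 0.7147, 0.0225] → [-0.3069, -0.4378, -0.0127, 0.0246, -0.0462, 0.9986]
J4: z=[-0.5739, -0.8186, -0.0238] o=[-0.4595, 0.7578, 0.4570] → [0.5250, -0.3549, -0.4547, -0.5739, -0.8186, -0.0238]
V = J·q̇ = [0.2310, -0.2573, -0.1352, -0.1790, -0.3711, 0.3269]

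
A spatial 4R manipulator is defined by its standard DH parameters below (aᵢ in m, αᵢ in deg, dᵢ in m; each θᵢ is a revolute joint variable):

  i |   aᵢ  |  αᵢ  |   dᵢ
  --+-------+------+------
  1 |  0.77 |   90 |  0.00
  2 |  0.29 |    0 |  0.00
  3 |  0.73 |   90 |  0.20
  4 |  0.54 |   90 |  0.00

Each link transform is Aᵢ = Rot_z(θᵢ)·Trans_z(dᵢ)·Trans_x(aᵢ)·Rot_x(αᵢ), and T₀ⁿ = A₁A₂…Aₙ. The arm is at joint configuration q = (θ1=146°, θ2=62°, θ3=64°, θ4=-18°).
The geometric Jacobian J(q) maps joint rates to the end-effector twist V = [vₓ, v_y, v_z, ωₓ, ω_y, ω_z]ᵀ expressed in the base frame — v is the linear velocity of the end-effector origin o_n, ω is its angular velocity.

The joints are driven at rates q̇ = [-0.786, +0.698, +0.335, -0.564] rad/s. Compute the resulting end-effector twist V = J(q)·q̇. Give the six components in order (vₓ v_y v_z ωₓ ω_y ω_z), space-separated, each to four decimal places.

0.9005 -0.7907 -0.7362 0.9559 0.6012 -1.1175

o_n = [-0.1267, 0.1254, 1.2621]
J₁: ẑ×o_n = [-0.1254, -0.1267, 0.0000], ω = ẑ
J2: z=[0.5592, 0.8290, 0.0000] o=[-0.6384, 0.4306, 0.0000] → [1.0463, -0.7058, -0.5948, 0.5592, 0.8290, 0.0000]
J3: z=[0.5592, 0.8290, 0.0000] o=[-0.7512, 0.5067, 0.2561] → [0.8341, -0.5626, -0.7310, 0.5592, 0.8290, 0.0000]
J4: z=[-0.6707, 0.4524, 0.5878] o=[-0.2837, 0.4326, 0.8466] → [0.3685, 0.3709, 0.1350, -0.6707, 0.4524, 0.5878]
V = J·q̇ = [0.9005, -0.7907, -0.7362, 0.9559, 0.6012, -1.1175]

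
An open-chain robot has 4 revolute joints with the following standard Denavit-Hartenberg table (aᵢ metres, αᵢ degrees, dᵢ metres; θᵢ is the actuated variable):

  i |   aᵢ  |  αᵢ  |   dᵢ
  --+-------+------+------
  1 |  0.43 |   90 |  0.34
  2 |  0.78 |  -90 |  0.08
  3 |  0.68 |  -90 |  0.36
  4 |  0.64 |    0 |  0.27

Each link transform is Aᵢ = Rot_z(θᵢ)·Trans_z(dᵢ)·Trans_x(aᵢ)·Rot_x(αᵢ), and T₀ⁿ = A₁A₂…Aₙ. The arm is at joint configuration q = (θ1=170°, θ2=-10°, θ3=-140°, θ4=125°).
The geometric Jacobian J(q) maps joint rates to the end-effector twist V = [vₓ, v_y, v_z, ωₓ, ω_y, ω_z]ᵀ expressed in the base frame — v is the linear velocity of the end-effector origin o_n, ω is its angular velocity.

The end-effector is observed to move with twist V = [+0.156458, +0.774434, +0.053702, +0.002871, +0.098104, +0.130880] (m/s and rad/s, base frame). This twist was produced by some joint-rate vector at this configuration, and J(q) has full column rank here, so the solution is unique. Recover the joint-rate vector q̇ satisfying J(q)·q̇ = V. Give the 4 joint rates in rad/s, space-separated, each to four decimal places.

-0.6160 0.2350 0.7380 -0.1800

o_n = [-1.0030, 0.6723, 0.0543]
J₁: ẑ×o_n = [-0.6723, -1.0030, 0.0000], ω = ẑ
J2: z=[0.1736, 0.9848, 0.0000] o=[-0.4235, 0.0747, 0.3400] → [-0.2814, 0.0496, 0.6745, 0.1736, 0.9848, 0.0000]
J3: z=[-0.1710, 0.0302, 0.9848] o=[-1.1661, 0.2868, 0.2046] → [-0.3842, 0.1349, -0.0708, -0.1710, 0.0302, 0.9848]
J4: z=[-0.4904, 0.8643, -0.1116] o=[-0.6465, 0.6391, 0.6495] → [-0.5108, -0.2521, 0.2918, -0.4904, 0.8643, -0.1116]
q̇ = J⁺·V = [-0.6160, 0.2350, 0.7380, -0.1800]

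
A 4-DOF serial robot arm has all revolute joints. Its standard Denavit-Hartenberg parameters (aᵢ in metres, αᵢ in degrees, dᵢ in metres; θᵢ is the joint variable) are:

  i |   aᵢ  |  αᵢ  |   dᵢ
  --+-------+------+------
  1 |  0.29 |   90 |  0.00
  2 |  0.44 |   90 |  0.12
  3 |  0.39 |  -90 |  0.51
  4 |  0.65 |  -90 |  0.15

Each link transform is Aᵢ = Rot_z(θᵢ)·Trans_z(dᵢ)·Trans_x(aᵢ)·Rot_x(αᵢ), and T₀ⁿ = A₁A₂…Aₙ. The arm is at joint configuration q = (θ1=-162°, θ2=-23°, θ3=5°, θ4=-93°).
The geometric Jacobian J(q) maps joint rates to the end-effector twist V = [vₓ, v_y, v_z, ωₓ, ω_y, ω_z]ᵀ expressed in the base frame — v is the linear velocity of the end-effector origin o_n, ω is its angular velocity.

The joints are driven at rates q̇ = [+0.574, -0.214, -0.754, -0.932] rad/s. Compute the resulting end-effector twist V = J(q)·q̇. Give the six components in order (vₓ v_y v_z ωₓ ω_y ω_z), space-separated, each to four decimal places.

0.7066 -0.4325 0.1545 0.0017 -1.2007 1.2363

o_n = [-0.6221, 0.1138, -1.3723]
J₁: ẑ×o_n = [-0.1138, -0.6221, 0.0000], ω = ẑ
J2: z=[-0.3090, 0.9511, 0.0000] o=[-0.2758, -0.0896, 0.0000] → [-1.3052, -0.4241, 0.2665, -0.3090, 0.9511, 0.0000]
J3: z=[0.3716, 0.1207, -0.9205] o=[-0.6981, -0.1006, -0.1719] → [0.0524, 0.3762, 0.0705, 0.3716, 0.1207, -0.9205]
J4: z=[-0.2315, 0.9722, 0.0341] o=[-0.8592, -0.1173, -0.7932] → [-0.5709, -0.1260, -0.2840, -0.2315, 0.9722, 0.0341]
V = J·q̇ = [0.7066, -0.4325, 0.1545, 0.0017, -1.2007, 1.2363]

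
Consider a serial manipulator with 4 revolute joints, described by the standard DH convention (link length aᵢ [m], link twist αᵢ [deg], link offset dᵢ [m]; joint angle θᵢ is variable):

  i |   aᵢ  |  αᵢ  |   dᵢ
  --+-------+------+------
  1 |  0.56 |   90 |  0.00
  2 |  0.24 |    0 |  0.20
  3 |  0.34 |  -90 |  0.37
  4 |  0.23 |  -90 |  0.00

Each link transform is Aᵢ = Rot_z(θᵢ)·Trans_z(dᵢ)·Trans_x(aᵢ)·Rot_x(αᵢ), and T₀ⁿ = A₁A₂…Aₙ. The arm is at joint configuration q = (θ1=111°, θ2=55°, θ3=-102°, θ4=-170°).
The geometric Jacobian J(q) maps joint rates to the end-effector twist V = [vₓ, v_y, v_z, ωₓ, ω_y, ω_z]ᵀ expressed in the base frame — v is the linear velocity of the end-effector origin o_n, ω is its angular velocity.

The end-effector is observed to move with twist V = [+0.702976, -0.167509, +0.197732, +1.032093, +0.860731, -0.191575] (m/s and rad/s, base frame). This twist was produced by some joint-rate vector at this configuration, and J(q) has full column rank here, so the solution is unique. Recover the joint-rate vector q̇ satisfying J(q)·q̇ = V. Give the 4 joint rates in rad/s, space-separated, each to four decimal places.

o_n = [0.2917, 0.9422, 0.1136]
J₁: ẑ×o_n = [-0.9422, 0.2917, 0.0000], ω = ẑ
J2: z=[0.9336, 0.3584, 0.0000] o=[-0.2007, 0.5228, 0.0000] → [0.0407, -0.1060, 0.2151, 0.9336, 0.3584, 0.0000]
J3: z=[0.9336, 0.3584, 0.0000] o=[-0.0633, 0.7230, 0.1966] → [-0.0297, 0.0775, 0.0774, 0.9336, 0.3584, 0.0000]
J4: z=[-0.2621, 0.6828, 0.6820] o=[0.1990, 1.0721, -0.0521] → [0.2017, 0.1066, -0.0292, -0.2621, 0.6828, 0.6820]
q̇ = J⁺·V = [-0.5960, 0.8470, 0.4250, 0.5930]

-0.5960 0.8470 0.4250 0.5930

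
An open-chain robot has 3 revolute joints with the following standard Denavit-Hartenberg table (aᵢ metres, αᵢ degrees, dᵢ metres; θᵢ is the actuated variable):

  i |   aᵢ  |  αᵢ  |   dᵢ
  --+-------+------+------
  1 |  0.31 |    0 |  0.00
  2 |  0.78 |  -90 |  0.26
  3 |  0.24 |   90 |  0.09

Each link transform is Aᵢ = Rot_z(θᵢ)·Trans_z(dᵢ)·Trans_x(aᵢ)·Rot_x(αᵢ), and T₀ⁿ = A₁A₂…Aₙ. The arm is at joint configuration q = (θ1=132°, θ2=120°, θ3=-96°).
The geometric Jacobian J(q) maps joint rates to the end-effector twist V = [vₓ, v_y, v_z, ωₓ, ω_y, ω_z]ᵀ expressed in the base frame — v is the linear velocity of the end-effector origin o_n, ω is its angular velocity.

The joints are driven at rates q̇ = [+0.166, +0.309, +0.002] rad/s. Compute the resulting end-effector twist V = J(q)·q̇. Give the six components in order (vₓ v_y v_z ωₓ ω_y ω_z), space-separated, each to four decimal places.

o_n = [-0.3551, -0.5154, 0.4987]
J₁: ẑ×o_n = [0.5154, -0.3551, 0.0000], ω = ẑ
J2: z=[0.0000, 0.0000, 1.0000] o=[-0.2074, 0.2304, 0.0000] → [0.7458, -0.1477, 0.0000, 0.0000, 0.0000, 1.0000]
J3: z=[0.9511, -0.3090, 0.0000] o=[-0.4485, -0.5114, 0.2600] → [-0.0738, -0.2270, 0.0251, 0.9511, -0.3090, 0.0000]
V = J·q̇ = [0.3159, -0.1050, 0.0001, 0.0019, -0.0006, 0.4750]

0.3159 -0.1050 0.0001 0.0019 -0.0006 0.4750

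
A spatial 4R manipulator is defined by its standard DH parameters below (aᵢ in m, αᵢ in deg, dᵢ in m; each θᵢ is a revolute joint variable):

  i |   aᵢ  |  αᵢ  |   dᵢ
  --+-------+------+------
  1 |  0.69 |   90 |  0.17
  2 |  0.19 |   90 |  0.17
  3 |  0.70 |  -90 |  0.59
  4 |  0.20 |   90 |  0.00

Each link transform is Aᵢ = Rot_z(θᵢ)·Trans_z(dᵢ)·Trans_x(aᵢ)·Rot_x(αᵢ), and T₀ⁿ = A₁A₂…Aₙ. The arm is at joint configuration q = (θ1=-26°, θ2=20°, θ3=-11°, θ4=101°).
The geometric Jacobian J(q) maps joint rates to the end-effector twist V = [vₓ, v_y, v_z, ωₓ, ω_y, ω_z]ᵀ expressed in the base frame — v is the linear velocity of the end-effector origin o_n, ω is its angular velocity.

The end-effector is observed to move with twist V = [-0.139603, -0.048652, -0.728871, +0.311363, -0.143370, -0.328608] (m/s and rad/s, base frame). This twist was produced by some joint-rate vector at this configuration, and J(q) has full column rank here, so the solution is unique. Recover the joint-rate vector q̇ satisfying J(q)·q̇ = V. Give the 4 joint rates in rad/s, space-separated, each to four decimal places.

0.1990 -0.7360 0.6130 0.7420

o_n = [1.4312, -0.7467, 0.0873]
J₁: ẑ×o_n = [0.7467, 1.4312, -0.0000], ω = ẑ
J2: z=[-0.4384, -0.8988, 0.0000] o=[0.6202, -0.3025, 0.1700] → [0.0744, -0.0363, 0.9237, -0.4384, -0.8988, 0.0000]
J3: z=[0.3074, -0.1499, -0.9397] o=[0.7061, -0.5335, 0.2350] → [-0.1781, -0.6359, 0.0432, 0.3074, -0.1499, -0.9397]
J4: z=[-0.2692, -0.9609, 0.0653] o=[1.5264, -0.7850, -0.0844] → [-0.1675, 0.0400, -0.1018, -0.2692, -0.9609, 0.0653]
q̇ = J⁺·V = [0.1990, -0.7360, 0.6130, 0.7420]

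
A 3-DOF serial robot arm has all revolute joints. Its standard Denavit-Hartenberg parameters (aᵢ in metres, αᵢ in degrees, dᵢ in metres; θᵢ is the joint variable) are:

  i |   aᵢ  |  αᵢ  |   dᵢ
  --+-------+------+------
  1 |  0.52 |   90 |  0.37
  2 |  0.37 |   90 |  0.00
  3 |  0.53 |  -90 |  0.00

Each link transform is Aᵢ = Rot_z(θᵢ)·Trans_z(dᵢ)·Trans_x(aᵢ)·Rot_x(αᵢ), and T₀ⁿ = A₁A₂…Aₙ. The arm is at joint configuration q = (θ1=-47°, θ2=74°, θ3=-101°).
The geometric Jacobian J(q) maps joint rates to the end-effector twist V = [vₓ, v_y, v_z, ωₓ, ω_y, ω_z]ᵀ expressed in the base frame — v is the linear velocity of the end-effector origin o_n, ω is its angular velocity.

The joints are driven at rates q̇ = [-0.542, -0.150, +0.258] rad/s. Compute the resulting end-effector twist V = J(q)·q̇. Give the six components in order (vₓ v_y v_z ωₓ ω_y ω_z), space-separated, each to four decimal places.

o_n = [0.7857, -0.0797, 0.6285]
J₁: ẑ×o_n = [0.0797, 0.7857, -0.0000], ω = ẑ
J2: z=[-0.7314, -0.6820, 0.0000] o=[0.3546, -0.3803, 0.3700] → [-0.1763, 0.1890, 0.0741, -0.7314, -0.6820, 0.0000]
J3: z=[0.6556, -0.7030, -0.2756] o=[0.4242, -0.4549, 0.7257] → [0.1718, -0.0359, 0.5001, 0.6556, -0.7030, -0.2756]
V = J·q̇ = [0.0276, -0.4635, 0.1179, 0.2788, -0.0791, -0.6131]

0.0276 -0.4635 0.1179 0.2788 -0.0791 -0.6131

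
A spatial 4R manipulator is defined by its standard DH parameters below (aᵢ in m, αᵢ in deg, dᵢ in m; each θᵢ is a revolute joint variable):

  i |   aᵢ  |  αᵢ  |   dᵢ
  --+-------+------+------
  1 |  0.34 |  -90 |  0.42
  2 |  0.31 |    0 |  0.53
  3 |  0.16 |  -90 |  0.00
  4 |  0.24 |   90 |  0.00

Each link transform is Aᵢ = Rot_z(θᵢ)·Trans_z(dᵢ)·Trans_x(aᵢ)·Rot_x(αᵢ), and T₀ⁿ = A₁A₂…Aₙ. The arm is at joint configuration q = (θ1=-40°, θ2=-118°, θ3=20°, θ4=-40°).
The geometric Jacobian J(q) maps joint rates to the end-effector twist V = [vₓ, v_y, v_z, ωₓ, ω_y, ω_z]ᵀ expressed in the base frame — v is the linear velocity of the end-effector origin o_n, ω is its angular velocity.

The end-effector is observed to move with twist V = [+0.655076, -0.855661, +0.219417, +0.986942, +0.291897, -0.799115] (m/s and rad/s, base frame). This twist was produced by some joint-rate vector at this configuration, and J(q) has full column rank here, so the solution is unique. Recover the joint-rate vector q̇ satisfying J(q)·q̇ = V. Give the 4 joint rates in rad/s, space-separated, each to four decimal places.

-0.8790 0.6230 0.2350 0.5740

o_n = [0.5521, 0.4299, 1.0342]
J₁: ẑ×o_n = [-0.4299, 0.5521, 0.0000], ω = ẑ
J2: z=[0.6428, 0.7660, 0.0000] o=[0.2605, -0.2185, 0.4200] → [0.4705, -0.3948, 0.1934, 0.6428, 0.7660, 0.0000]
J3: z=[0.6428, 0.7660, 0.0000] o=[0.4896, 0.2810, 0.6937] → [0.2608, -0.2189, 0.0479, 0.6428, 0.7660, 0.0000]
J4: z=[0.7586, -0.6365, 0.1392] o=[0.4726, 0.2953, 0.8522] → [-0.1346, -0.1270, 0.1528, 0.7586, -0.6365, 0.1392]
q̇ = J⁺·V = [-0.8790, 0.6230, 0.2350, 0.5740]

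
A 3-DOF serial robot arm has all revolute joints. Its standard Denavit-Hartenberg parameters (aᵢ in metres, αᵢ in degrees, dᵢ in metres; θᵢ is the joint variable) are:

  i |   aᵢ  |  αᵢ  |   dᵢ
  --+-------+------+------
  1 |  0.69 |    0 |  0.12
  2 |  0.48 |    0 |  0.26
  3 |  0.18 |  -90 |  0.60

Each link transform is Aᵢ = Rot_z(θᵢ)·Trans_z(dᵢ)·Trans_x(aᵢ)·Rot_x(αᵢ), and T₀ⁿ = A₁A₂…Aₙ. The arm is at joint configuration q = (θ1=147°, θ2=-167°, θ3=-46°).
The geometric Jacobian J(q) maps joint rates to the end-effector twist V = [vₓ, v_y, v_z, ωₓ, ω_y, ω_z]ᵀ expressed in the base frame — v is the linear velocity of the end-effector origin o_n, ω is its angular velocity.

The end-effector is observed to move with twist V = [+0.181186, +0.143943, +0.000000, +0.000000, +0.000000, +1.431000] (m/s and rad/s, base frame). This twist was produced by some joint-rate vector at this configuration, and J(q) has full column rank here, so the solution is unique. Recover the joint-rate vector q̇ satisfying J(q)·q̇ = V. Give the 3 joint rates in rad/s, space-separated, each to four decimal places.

o_n = [-0.0544, 0.0472, 0.9800]
J₁: ẑ×o_n = [-0.0472, -0.0544, 0.0000], ω = ẑ
J2: z=[0.0000, 0.0000, 1.0000] o=[-0.5787, 0.3758, 0.1200] → [0.3286, 0.5243, -0.0000, 0.0000, 0.0000, 1.0000]
J3: z=[0.0000, 0.0000, 1.0000] o=[-0.1276, 0.2116, 0.3800] → [0.1644, 0.0732, -0.0000, 0.0000, 0.0000, 1.0000]
q̇ = J⁺·V = [0.4140, 0.2040, 0.8130]

0.4140 0.2040 0.8130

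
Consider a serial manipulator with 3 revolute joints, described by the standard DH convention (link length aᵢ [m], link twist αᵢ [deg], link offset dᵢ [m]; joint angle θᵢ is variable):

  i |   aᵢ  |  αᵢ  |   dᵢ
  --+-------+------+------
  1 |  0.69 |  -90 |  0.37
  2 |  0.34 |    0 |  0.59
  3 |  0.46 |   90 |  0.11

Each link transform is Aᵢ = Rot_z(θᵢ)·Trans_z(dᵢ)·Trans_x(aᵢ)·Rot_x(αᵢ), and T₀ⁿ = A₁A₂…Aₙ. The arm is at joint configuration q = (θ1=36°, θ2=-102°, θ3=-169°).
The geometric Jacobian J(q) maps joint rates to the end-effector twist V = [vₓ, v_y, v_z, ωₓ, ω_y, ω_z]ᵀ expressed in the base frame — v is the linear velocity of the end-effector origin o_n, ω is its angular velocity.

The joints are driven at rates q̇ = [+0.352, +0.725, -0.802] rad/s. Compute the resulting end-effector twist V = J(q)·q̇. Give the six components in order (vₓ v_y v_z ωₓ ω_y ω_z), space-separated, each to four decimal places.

-0.1054 0.1964 0.0519 0.0453 -0.0623 0.3520

o_n = [0.0961, 0.9351, 0.2426]
J₁: ẑ×o_n = [-0.9351, 0.0961, 0.0000], ω = ẑ
J2: z=[-0.5878, 0.8090, 0.0000] o=[0.5582, 0.4056, 0.3700] → [-0.1030, -0.0749, 0.0627, -0.5878, 0.8090, 0.0000]
J3: z=[-0.5878, 0.8090, 0.0000] o=[0.1542, 0.8413, 0.7026] → [-0.3721, -0.2703, -0.0080, -0.5878, 0.8090, 0.0000]
V = J·q̇ = [-0.1054, 0.1964, 0.0519, 0.0453, -0.0623, 0.3520]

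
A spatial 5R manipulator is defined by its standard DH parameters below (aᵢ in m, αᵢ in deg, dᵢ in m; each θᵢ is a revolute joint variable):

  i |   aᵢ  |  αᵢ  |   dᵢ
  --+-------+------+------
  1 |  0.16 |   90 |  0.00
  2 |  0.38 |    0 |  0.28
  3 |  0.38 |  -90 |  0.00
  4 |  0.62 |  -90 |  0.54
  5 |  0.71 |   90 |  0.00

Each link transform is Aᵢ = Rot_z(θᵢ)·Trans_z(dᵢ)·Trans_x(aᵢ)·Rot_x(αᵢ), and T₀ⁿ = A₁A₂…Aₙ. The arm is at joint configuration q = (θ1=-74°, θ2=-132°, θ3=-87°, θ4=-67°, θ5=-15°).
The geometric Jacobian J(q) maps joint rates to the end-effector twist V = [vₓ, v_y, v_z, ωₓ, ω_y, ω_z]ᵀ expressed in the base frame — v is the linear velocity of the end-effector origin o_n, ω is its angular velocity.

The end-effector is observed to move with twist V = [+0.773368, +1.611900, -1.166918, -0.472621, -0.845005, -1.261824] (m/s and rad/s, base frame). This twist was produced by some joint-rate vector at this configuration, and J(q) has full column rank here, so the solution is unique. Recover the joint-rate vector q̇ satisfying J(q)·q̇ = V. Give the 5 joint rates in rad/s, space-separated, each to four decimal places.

o_n = [-1.7668, 0.7850, -0.2846]
J₁: ẑ×o_n = [-0.7850, -1.7668, 0.0000], ω = ẑ
J2: z=[-0.9613, -0.2756, 0.0000] o=[0.0441, -0.1538, 0.0000] → [0.0785, -0.2736, -1.4016, -0.9613, -0.2756, 0.0000]
J3: z=[-0.9613, -0.2756, 0.0000] o=[-0.2951, 0.0134, -0.2824] → [0.0006, -0.0021, -1.1473, -0.9613, -0.2756, 0.0000]
J4: z=[-0.1735, 0.6049, -0.7771] o=[-0.3765, 0.2973, -0.0433] → [0.2330, 1.0386, 0.7564, -0.1735, 0.6049, -0.7771]
J5: z=[0.1784, 0.7954, 0.5793] o=[-1.0707, 0.6476, -0.3105] → [-0.0590, -0.4079, 0.5782, 0.1784, 0.7954, 0.5793]
q̇ = J⁺·V = [-0.9090, 0.6100, -0.2420, -0.1550, -0.8170]

-0.9090 0.6100 -0.2420 -0.1550 -0.8170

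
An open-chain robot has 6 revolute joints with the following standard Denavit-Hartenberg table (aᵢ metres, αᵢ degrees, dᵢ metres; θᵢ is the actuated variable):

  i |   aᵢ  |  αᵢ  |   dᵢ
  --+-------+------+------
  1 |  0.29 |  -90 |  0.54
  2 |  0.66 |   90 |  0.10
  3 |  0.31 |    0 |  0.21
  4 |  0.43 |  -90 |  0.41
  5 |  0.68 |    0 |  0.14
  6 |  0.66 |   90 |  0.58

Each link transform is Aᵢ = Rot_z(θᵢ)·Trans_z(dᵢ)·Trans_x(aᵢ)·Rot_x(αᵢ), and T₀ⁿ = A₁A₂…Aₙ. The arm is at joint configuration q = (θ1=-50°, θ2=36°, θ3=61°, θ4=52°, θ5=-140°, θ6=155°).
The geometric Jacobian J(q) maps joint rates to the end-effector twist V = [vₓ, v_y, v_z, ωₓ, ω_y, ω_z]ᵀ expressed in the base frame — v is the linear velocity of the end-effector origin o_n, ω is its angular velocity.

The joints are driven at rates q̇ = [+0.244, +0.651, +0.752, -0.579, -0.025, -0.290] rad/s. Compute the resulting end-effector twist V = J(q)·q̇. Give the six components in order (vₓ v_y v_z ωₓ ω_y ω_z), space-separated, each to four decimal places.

0.3018 -0.0708 -0.0002 0.8091 0.2400 0.2135

o_n = [0.9411, -0.1991, 1.2958]
J₁: ẑ×o_n = [0.1991, 0.9411, -0.0000], ω = ẑ
J2: z=[0.7660, 0.6428, 0.0000] o=[0.1864, -0.2222, 0.5400] → [0.4858, -0.5790, -0.4675, 0.7660, 0.6428, 0.0000]
J3: z=[0.3778, -0.4503, 0.8090] o=[0.6062, -0.5669, 0.1521] → [-0.8125, -0.1612, 0.2898, 0.3778, -0.4503, 0.8090]
J4: z=[0.3778, -0.4503, 0.8090] o=[0.9714, -0.5803, 0.2336] → [-0.7867, -0.4258, 0.1304, 0.3778, -0.4503, 0.8090]
J5: z=[-0.7780, 0.3193, 0.5411] o=[1.3422, -0.4064, 0.6641] → [0.0896, 0.2745, -0.0332, -0.7780, 0.3193, 0.5411]
J6: z=[-0.7780, 0.3193, 0.5411] o=[1.1369, -0.9928, 0.9738] → [-0.3266, 0.1446, -0.5550, -0.7780, 0.3193, 0.5411]
V = J·q̇ = [0.3018, -0.0708, -0.0002, 0.8091, 0.2400, 0.2135]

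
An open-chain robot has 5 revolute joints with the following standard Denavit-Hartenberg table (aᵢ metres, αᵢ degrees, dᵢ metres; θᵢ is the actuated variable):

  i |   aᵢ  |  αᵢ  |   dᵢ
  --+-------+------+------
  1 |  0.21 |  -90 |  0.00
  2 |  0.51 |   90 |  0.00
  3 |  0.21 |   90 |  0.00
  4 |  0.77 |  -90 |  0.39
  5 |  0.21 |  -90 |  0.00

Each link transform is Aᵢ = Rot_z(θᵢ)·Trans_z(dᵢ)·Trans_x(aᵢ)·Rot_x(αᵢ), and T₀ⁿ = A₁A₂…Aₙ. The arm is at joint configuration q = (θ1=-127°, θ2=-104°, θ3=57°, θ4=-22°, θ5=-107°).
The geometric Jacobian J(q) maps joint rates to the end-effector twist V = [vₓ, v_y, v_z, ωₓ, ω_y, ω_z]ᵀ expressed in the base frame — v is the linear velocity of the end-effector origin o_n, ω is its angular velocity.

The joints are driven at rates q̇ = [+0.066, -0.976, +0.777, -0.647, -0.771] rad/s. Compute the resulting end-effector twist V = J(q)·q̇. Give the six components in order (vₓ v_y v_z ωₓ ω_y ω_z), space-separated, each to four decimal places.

o_n = [0.2575, -0.3318, 1.4980]
J₁: ẑ×o_n = [0.3318, 0.2575, -0.0000], ω = ẑ
J2: z=[0.7986, -0.6018, 0.0000] o=[-0.1264, -0.1677, 0.0000] → [-0.9015, -1.1964, 0.0999, 0.7986, -0.6018, 0.0000]
J3: z=[0.5839, 0.7749, -0.2419] o=[-0.0521, -0.0692, 0.4949] → [0.7138, -0.6607, -0.3933, 0.5839, 0.7749, -0.2419]
J4: z=[-0.3129, 0.4898, 0.8138] o=[0.1052, -0.1531, 0.6058] → [0.5825, 0.4031, -0.0187, -0.3129, 0.4898, 0.8138]
J5: z=[0.8220, 0.5688, -0.0263] o=[0.3495, -0.4708, 1.3703] → [0.0763, -0.1026, 0.1666, 0.8220, 0.5688, -0.0263]
V = J·q̇ = [1.0207, 0.4896, -0.5195, -0.7571, 0.4340, -0.6282]

1.0207 0.4896 -0.5195 -0.7571 0.4340 -0.6282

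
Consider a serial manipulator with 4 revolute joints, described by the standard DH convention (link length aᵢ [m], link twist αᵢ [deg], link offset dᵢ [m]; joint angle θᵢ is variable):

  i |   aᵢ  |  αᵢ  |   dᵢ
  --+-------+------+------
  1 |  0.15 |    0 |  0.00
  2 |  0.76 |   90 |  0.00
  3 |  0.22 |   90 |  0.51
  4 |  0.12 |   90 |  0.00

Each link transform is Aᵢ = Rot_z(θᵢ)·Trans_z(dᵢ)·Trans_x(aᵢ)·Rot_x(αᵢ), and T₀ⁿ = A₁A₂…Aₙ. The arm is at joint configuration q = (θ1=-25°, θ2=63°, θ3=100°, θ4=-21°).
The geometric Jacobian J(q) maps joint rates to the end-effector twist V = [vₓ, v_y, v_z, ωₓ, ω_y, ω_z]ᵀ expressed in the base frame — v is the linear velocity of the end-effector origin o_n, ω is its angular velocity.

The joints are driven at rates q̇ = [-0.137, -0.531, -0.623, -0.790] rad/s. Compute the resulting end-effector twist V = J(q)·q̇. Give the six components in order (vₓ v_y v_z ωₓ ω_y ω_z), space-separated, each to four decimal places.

o_n = [0.9769, 0.0010, 0.3270]
J₁: ẑ×o_n = [-0.0010, 0.9769, 0.0000], ω = ẑ
J2: z=[0.0000, 0.0000, 1.0000] o=[0.1359, -0.0634, 0.0000] → [-0.0644, 0.8410, 0.0000, 0.0000, 0.0000, 1.0000]
J3: z=[0.6157, -0.7880, 0.0000] o=[0.7348, 0.4045, 0.0000] → [-0.2577, -0.2013, -0.0577, 0.6157, -0.7880, 0.0000]
J4: z=[0.7760, 0.6063, 0.1736] o=[1.0187, -0.0209, 0.2167] → [0.0631, -0.0929, 0.0424, 0.7760, 0.6063, 0.1736]
V = J·q̇ = [0.1450, -0.3816, 0.0025, -0.9966, 0.0119, -0.8052]

0.1450 -0.3816 0.0025 -0.9966 0.0119 -0.8052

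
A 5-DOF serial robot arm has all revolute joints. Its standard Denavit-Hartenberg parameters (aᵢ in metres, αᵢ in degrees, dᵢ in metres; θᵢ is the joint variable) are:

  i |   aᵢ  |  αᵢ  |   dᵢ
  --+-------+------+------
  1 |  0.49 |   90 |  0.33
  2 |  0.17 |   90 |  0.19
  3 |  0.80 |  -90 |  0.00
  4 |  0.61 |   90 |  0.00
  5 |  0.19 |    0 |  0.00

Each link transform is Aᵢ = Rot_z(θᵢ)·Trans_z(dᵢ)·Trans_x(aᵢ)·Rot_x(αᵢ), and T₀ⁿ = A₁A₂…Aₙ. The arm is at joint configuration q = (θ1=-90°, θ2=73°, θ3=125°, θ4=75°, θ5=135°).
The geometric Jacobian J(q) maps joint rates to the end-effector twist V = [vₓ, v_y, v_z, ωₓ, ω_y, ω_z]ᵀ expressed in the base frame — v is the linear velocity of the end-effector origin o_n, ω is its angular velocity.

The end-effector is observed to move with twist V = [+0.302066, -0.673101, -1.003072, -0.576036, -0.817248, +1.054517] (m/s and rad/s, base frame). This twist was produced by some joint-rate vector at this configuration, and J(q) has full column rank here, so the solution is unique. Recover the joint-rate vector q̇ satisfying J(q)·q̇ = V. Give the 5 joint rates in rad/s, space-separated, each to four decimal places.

o_n = [-0.8691, 0.0866, 0.0153]
J₁: ẑ×o_n = [-0.0866, -0.8691, 0.0000], ω = ẑ
J2: z=[-1.0000, -0.0000, 0.0000] o=[0.0000, -0.4900, 0.3300] → [-0.0000, -0.3147, -0.5766, -1.0000, -0.0000, 0.0000]
J3: z=[-0.0000, -0.9563, -0.2924] o=[-0.1900, -0.5397, 0.4926] → [0.6395, 0.1986, -0.6494, -0.0000, -0.9563, -0.2924]
J4: z=[0.5736, 0.2395, -0.7834] o=[-0.8453, -0.4055, 0.0538] → [0.3764, 0.0407, 0.2880, 0.5736, 0.2395, -0.7834]
J5: z=[-0.7912, -0.0855, -0.6055] o=[-0.9746, 0.1844, 0.1394] → [-0.0486, -0.1621, 0.0864, -0.7912, -0.0855, -0.6055]
q̇ = J⁺·V = [0.7760, 0.6090, 0.7850, -0.3950, -0.3280]

0.7760 0.6090 0.7850 -0.3950 -0.3280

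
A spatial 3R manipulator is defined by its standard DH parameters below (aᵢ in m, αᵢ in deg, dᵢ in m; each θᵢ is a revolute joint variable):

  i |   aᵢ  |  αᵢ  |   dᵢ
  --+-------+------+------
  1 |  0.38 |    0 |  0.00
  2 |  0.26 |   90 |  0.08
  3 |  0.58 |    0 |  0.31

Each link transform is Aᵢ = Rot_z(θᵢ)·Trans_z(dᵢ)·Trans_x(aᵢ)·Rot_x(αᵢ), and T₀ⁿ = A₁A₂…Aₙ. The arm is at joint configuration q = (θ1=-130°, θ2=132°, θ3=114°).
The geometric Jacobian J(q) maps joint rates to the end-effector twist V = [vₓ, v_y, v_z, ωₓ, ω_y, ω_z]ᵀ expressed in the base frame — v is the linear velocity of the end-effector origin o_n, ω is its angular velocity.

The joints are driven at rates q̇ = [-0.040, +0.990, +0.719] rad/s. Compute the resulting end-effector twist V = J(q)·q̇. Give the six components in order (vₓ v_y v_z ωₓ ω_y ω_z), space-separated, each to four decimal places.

-0.0989 0.0296 -0.1696 0.0251 -0.7186 0.9500

o_n = [-0.2094, -0.6001, 0.6099]
J₁: ẑ×o_n = [0.6001, -0.2094, 0.0000], ω = ẑ
J2: z=[0.0000, 0.0000, 1.0000] o=[-0.2443, -0.2911, 0.0000] → [0.3090, 0.0349, -0.0000, 0.0000, 0.0000, 1.0000]
J3: z=[0.0349, -0.9994, 0.0000] o=[0.0156, -0.2820, 0.0800] → [-0.5295, -0.0185, -0.2359, 0.0349, -0.9994, 0.0000]
V = J·q̇ = [-0.0989, 0.0296, -0.1696, 0.0251, -0.7186, 0.9500]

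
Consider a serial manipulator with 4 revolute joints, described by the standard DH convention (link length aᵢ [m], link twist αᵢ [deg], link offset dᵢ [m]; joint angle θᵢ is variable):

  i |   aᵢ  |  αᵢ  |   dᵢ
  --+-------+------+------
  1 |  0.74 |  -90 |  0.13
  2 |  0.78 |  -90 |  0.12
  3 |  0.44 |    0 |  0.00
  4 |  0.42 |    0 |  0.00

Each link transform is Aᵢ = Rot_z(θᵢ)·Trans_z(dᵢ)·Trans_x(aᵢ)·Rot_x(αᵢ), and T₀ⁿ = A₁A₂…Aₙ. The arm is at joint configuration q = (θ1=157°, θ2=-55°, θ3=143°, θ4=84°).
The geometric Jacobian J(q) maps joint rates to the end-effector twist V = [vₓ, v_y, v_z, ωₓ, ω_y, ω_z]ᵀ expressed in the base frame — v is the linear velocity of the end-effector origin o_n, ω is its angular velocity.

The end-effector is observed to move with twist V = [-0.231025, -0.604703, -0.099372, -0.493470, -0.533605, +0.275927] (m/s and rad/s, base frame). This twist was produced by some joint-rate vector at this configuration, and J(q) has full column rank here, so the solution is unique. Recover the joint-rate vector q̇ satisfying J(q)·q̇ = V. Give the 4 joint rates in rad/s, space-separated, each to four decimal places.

o_n = [-0.8197, 0.1715, 0.2465]
J₁: ẑ×o_n = [-0.1715, -0.8197, 0.0000], ω = ẑ
J2: z=[-0.3907, -0.9205, 0.0000] o=[-0.6812, 0.2891, 0.1300] → [-0.1072, 0.0455, -0.0815, -0.3907, -0.9205, 0.0000]
J3: z=[-0.7540, 0.3201, -0.5736] o=[-1.1399, 0.3535, 0.7689] → [-0.2716, -0.5776, 0.0347, -0.7540, 0.3201, -0.5736]
J4: z=[-0.7540, 0.3201, -0.5736] o=[-0.8509, 0.5185, 0.4811] → [-0.2741, -0.1948, 0.2516, -0.7540, 0.3201, -0.5736]
q̇ = J⁺·V = [0.4480, 0.6840, 0.5490, -0.2490]

0.4480 0.6840 0.5490 -0.2490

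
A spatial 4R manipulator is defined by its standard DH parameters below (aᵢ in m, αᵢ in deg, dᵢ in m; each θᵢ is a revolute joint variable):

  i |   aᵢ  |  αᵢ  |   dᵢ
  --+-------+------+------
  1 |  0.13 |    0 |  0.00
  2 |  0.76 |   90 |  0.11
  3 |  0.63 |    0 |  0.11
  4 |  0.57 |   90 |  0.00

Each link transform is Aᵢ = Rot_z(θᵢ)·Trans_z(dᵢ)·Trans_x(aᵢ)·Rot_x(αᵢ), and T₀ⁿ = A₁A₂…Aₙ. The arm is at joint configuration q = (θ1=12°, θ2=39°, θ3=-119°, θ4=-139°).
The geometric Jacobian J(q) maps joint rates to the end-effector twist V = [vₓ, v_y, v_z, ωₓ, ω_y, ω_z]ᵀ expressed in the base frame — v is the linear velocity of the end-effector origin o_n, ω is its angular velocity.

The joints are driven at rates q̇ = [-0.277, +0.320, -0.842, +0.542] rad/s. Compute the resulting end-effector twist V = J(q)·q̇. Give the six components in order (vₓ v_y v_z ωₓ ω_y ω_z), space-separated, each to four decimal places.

o_n = [0.4241, 0.2190, 0.1165]
J₁: ẑ×o_n = [-0.2190, 0.4241, 0.0000], ω = ẑ
J2: z=[0.0000, 0.0000, 1.0000] o=[0.1272, 0.0270, 0.0000] → [-0.1919, 0.2970, 0.0000, 0.0000, 0.0000, 1.0000]
J3: z=[0.7771, -0.6293, 0.0000] o=[0.6054, 0.6177, 0.1100] → [-0.0041, -0.0051, -0.4239, 0.7771, -0.6293, 0.0000]
J4: z=[0.7771, -0.6293, 0.0000] o=[0.4987, 0.3111, -0.4410] → [-0.3509, -0.4333, -0.1185, 0.7771, -0.6293, 0.0000]
V = J·q̇ = [-0.1875, -0.2530, 0.2927, -0.2331, 0.1888, 0.0430]

-0.1875 -0.2530 0.2927 -0.2331 0.1888 0.0430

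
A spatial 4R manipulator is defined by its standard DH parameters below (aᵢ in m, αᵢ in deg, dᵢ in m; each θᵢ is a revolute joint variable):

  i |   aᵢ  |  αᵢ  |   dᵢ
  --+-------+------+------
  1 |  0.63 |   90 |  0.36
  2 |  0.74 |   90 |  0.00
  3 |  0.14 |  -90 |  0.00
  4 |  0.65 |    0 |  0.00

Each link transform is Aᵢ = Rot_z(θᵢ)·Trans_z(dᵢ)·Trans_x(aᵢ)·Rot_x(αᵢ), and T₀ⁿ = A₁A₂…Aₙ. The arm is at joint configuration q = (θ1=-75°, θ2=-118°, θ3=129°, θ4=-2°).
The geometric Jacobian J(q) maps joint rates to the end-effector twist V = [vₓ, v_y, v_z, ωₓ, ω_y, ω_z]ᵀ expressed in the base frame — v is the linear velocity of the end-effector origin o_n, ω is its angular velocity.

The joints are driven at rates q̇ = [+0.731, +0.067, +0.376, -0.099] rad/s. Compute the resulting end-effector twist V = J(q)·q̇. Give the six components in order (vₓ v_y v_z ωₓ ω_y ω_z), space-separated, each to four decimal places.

0.6651 -0.3530 0.2237 -0.2202 0.3221 0.8396

o_n = [-0.4644, -0.6378, 0.1560]
J₁: ẑ×o_n = [0.6378, -0.4644, 0.0000], ω = ẑ
J2: z=[-0.9659, -0.2588, 0.0000] o=[0.1631, -0.6085, 0.3600] → [0.0528, -0.1970, -0.1342, -0.9659, -0.2588, 0.0000]
J3: z=[-0.2285, 0.8529, 0.4695] o=[0.0731, -0.2730, -0.2934] → [0.5545, -0.1497, 0.5418, -0.2285, 0.8529, 0.4695]
J4: z=[0.7023, -0.1895, 0.6862] o=[-0.0212, -0.3411, -0.2156] → [0.1332, -0.5651, -0.2924, 0.7023, -0.1895, 0.6862]
V = J·q̇ = [0.6651, -0.3530, 0.2237, -0.2202, 0.3221, 0.8396]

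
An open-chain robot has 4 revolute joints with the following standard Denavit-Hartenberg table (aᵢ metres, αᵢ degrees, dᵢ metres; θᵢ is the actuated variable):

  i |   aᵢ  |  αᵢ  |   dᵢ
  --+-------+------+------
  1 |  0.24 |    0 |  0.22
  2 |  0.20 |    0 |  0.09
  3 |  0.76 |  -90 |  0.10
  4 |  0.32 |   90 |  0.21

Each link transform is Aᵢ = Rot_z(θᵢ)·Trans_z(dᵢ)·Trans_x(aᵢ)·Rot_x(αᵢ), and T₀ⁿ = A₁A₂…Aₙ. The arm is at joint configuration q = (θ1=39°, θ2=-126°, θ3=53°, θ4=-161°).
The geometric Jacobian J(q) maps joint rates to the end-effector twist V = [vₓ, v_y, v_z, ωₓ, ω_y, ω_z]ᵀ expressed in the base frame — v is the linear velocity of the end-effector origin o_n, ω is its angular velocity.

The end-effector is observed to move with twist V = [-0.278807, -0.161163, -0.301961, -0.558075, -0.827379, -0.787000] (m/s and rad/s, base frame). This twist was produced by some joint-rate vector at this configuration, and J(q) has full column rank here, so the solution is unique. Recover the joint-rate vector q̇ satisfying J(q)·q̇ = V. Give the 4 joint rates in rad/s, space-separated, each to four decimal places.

o_n = [0.6936, -0.1304, 0.5142]
J₁: ẑ×o_n = [0.1304, 0.6936, -0.0000], ω = ẑ
J2: z=[0.0000, 0.0000, 1.0000] o=[0.1865, 0.1510, 0.2200] → [0.2814, 0.5071, -0.0000, 0.0000, 0.0000, 1.0000]
J3: z=[0.0000, 0.0000, 1.0000] o=[0.1970, -0.0487, 0.3100] → [0.0817, 0.4967, -0.0000, 0.0000, 0.0000, 1.0000]
J4: z=[0.5592, 0.8290, 0.0000] o=[0.8271, -0.4737, 0.4100] → [0.0864, -0.0583, 0.3026, 0.5592, 0.8290, 0.0000]
q̇ = J⁺·V = [0.9170, -0.8660, -0.8380, -0.9980]

0.9170 -0.8660 -0.8380 -0.9980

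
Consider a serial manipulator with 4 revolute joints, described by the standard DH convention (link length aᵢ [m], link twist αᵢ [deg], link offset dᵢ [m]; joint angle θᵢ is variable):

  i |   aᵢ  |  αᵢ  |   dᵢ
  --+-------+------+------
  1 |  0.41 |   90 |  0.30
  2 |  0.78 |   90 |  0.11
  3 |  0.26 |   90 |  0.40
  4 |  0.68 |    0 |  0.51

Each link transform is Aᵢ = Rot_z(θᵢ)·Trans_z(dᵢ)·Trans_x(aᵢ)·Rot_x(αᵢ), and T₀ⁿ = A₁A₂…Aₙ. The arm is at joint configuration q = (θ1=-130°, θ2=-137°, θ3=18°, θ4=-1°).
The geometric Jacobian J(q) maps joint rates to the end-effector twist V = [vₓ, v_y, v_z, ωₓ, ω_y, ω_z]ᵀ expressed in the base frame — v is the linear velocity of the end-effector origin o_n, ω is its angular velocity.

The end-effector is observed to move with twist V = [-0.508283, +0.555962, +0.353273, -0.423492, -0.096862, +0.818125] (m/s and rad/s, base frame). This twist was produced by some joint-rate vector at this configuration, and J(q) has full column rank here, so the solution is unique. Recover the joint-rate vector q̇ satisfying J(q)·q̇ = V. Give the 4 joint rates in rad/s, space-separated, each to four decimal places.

0.8670 -0.4150 -0.2720 -0.7120

o_n = [0.8324, 0.8604, -0.6652]
J₁: ẑ×o_n = [-0.8604, 0.8324, 0.0000], ω = ẑ
J2: z=[-0.7660, 0.6428, 0.0000] o=[-0.2635, -0.3141, 0.3000] → [-0.6204, -0.7394, -1.6042, -0.7660, 0.6428, 0.0000]
J3: z=[0.4384, 0.5224, 0.7314] o=[0.0189, 0.1936, -0.2320] → [-0.7140, 0.7849, -0.1327, 0.4384, 0.5224, 0.7314]
J4: z=[0.8738, -0.4382, -0.2107] o=[0.2489, 0.5928, -0.1081] → [0.3005, 0.3639, 0.4895, 0.8738, -0.4382, -0.2107]
q̇ = J⁺·V = [0.8670, -0.4150, -0.2720, -0.7120]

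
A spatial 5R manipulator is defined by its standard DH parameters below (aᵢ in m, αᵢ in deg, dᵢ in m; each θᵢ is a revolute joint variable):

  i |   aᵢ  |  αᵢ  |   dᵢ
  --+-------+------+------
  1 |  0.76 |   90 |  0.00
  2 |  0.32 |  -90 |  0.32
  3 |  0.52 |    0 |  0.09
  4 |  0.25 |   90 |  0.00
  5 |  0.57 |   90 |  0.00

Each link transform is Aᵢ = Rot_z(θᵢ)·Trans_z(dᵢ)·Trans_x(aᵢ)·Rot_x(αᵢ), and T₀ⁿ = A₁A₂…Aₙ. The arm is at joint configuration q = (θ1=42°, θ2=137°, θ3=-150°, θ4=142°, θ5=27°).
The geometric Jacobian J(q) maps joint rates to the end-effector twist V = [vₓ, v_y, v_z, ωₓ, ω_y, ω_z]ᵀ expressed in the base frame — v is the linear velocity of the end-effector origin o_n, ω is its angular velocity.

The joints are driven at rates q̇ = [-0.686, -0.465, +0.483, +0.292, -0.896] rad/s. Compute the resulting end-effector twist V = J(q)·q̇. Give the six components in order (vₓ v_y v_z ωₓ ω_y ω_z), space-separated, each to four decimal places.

o_n = [0.5096, -0.4635, 0.1679]
J₁: ẑ×o_n = [0.4635, 0.5096, -0.0000], ω = ẑ
J2: z=[0.6691, -0.7431, 0.0000] o=[0.5648, 0.5085, 0.0000] → [-0.1248, -0.1123, -0.6914, 0.6691, -0.7431, 0.0000]
J3: z=[-0.5068, -0.4563, -0.7314] o=[0.6050, 0.1141, 0.2182] → [-0.3995, 0.0442, 0.2493, -0.5068, -0.4563, -0.7314]
J4: z=[-0.5068, -0.4563, -0.7314] o=[0.9781, 0.1002, -0.1547] → [-0.5595, 0.5061, 0.0719, -0.5068, -0.4563, -0.7314]
J5: z=[0.7383, -0.6678, -0.0949] o=[0.8668, -0.0468, 0.0141] → [-0.1422, -0.0796, -0.5462, 0.7383, -0.6678, -0.0949]
V = J·q̇ = [-0.4889, -0.0569, 0.9523, -1.3654, 0.5902, -1.1678]

-0.4889 -0.0569 0.9523 -1.3654 0.5902 -1.1678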